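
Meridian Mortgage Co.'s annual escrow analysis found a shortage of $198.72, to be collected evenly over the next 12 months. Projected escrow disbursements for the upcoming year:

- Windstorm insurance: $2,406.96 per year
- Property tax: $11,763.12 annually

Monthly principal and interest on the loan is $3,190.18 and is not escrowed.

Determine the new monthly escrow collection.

Windstorm insurance = $2,406.96/yr
Property tax = $11,763.12/yr
Yearly total = $14,170.08
Per month = $14,170.08 / 12 = $1,180.84
Shortage per month = $198.72 / 12 = $16.56
New monthly escrow = $1,180.84 + $16.56 = $1,197.40

$1,197.40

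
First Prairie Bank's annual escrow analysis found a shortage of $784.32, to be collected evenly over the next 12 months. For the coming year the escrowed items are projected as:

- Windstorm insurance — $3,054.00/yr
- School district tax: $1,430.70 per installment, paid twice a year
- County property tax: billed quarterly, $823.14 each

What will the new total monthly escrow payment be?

Windstorm insurance — $3,054.00/yr
School district tax — $1,430.70 × 2 = $2,861.40/yr
County property tax — $823.14 × 4 = $3,292.56/yr
Total per year = $3,054.00 + $2,861.40 + $3,292.56 = $9,207.96
Monthly escrow = $9,207.96 ÷ 12 = $767.33
Shortage spread = $784.32 ÷ 12 = $65.36/mo
New monthly escrow = $767.33 + $65.36 = $832.69

$832.69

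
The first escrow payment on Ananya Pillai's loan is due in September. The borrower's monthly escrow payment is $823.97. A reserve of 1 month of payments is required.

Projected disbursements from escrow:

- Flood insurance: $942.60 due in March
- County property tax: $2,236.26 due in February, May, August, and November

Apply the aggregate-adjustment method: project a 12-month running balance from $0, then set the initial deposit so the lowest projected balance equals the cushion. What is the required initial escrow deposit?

Cushion = 1 × $823.97 = $823.97
Trial balance (start $0, +$823.97 each month, − disbursements):
  Sep: +$823.97 → $823.97
  Oct: +$823.97 → $1,647.94
  Nov: +$823.97 − $2,236.26 → $235.65
  Dec: +$823.97 → $1,059.62
  Jan: +$823.97 → $1,883.59
  Feb: +$823.97 − $2,236.26 → $471.30
  Mar: +$823.97 − $942.60 → $352.67
  Apr: +$823.97 → $1,176.64
  May: +$823.97 − $2,236.26 → -$235.65
  Jun: +$823.97 → $588.32
  Jul: +$823.97 → $1,412.29
  Aug: +$823.97 − $2,236.26 → $0.00
Lowest trial balance = -$235.65 (May)
Initial deposit = cushion − low point = $823.97 − (-$235.65) = $1,059.62

$1,059.62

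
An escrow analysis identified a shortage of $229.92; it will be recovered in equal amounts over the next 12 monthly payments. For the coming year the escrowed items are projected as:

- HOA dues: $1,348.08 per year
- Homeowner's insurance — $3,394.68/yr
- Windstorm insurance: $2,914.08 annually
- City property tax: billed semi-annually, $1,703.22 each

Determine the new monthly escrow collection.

$941.10

HOA dues — $1,348.08 annually
Homeowner's insurance — $3,394.68 annually
Windstorm insurance — $2,914.08 annually
City property tax — $1,703.22 × 2 = $3,406.44 annually
Total per year = $11,063.28
Monthly escrow = $11,063.28 ÷ 12 = $921.94
Monthly shortage recovery: $229.92 / 12 = $19.16
Adjusted monthly = $921.94 + $19.16 = $941.10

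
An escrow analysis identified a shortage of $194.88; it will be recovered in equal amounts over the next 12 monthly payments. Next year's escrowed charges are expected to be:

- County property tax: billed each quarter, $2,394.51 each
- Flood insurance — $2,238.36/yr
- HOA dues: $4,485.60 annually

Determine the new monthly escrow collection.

$1,374.74

County property tax = $2,394.51 × 4 = $9,578.04 annually
Flood insurance = $2,238.36 annually
HOA dues = $4,485.60 annually
Annual escrow total = $9,578.04 + $2,238.36 + $4,485.60 = $16,302.00
Base monthly escrow = $16,302.00 ÷ 12 = $1,358.50
Monthly shortage recovery: $194.88 ÷ 12 = $16.24
Adjusted monthly = $1,358.50 + $16.24 = $1,374.74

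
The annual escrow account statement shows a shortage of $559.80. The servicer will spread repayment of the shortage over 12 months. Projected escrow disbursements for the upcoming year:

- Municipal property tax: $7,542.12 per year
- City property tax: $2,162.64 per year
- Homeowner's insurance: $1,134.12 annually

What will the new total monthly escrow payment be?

Municipal property tax = $7,542.12 per year
City property tax = $2,162.64 per year
Homeowner's insurance = $1,134.12 per year
Yearly total = $7,542.12 + $2,162.64 + $1,134.12 = $10,838.88
Base monthly escrow = $10,838.88 ÷ 12 = $903.24
Monthly shortage recovery: $559.80 ÷ 12 = $46.65
Adjusted monthly = $903.24 + $46.65 = $949.89

$949.89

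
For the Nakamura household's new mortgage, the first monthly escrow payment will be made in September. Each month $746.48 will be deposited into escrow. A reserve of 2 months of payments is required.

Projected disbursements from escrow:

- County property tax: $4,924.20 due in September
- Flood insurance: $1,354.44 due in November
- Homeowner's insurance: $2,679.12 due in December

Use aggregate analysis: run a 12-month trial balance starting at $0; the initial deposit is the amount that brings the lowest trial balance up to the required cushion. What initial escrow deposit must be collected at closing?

$7,464.80

Cushion = 2 × $746.48 = $1,492.96
Trial balance (start $0, +$746.48 each month, − disbursements):
  Sep: +$746.48 − $4,924.20 → -$4,177.72
  Oct: +$746.48 → -$3,431.24
  Nov: +$746.48 − $1,354.44 → -$4,039.20
  Dec: +$746.48 − $2,679.12 → -$5,971.84
  Jan: +$746.48 → -$5,225.36
  Feb: +$746.48 → -$4,478.88
  Mar: +$746.48 → -$3,732.40
  Apr: +$746.48 → -$2,985.92
  May: +$746.48 → -$2,239.44
  Jun: +$746.48 → -$1,492.96
  Jul: +$746.48 → -$746.48
  Aug: +$746.48 → $0.00
Lowest trial balance = -$5,971.84 (Dec)
Initial deposit = cushion − low point = $1,492.96 − (-$5,971.84) = $7,464.80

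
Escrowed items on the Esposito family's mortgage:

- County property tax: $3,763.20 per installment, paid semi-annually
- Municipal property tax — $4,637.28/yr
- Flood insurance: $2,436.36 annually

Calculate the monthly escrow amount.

$1,216.67

County property tax: $3,763.20 × 2 = $7,526.40 annually
Municipal property tax: $4,637.28 annually
Flood insurance: $2,436.36 annually
Annual escrow total = $7,526.40 + $4,637.28 + $2,436.36 = $14,600.04
Monthly = $14,600.04 / 12 = $1,216.67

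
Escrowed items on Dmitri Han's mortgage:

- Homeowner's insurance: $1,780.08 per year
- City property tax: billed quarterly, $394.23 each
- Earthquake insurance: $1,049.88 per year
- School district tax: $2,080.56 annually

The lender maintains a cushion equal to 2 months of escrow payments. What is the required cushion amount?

$1,081.24

Homeowner's insurance = $1,780.08 per year
City property tax = $394.23 × 4 = $1,576.92 per year
Earthquake insurance = $1,049.88 per year
School district tax = $2,080.56 per year
Total per year = $1,780.08 + $1,576.92 + $1,049.88 + $2,080.56 = $6,487.44
Base monthly escrow = $6,487.44 ÷ 12 = $540.62
Required cushion = 2 × $540.62 = $1,081.24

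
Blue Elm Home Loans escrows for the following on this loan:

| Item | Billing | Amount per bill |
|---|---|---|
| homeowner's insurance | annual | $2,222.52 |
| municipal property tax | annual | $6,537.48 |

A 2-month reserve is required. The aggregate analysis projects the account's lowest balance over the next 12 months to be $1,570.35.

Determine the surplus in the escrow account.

Homeowner's insurance: $2,222.52/yr
Municipal property tax: $6,537.48/yr
Combined annual = $2,222.52 + $6,537.48 = $8,760.00
Monthly escrow = $8,760.00 ÷ 12 = $730.00
Required reserve = 2 × $730.00 = $1,460.00
Surplus = $1,570.35 − $1,460.00 = $110.35

$110.35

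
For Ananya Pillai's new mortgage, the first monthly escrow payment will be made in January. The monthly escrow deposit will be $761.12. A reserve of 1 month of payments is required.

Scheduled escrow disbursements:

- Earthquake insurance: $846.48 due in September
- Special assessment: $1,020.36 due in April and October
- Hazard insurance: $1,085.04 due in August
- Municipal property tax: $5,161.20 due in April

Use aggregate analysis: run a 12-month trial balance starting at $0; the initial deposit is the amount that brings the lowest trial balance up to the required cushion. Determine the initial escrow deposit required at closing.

$3,898.20

Cushion = 1 × $761.12 = $761.12
Trial balance (start $0, +$761.12 each month, − disbursements):
  Jan: +$761.12 → $761.12
  Feb: +$761.12 → $1,522.24
  Mar: +$761.12 → $2,283.36
  Apr: +$761.12 − $6,181.56 → -$3,137.08
  May: +$761.12 → -$2,375.96
  Jun: +$761.12 → -$1,614.84
  Jul: +$761.12 → -$853.72
  Aug: +$761.12 − $1,085.04 → -$1,177.64
  Sep: +$761.12 − $846.48 → -$1,263.00
  Oct: +$761.12 − $1,020.36 → -$1,522.24
  Nov: +$761.12 → -$761.12
  Dec: +$761.12 → $0.00
Lowest trial balance = -$3,137.08 (Apr)
Initial deposit = cushion − low point = $761.12 − (-$3,137.08) = $3,898.20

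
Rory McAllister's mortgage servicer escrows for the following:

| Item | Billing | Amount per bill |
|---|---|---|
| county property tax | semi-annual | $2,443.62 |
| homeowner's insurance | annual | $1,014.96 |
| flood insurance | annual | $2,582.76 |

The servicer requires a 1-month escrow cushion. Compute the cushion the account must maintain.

$707.08

County property tax — $2,443.62 × 2 = $4,887.24/yr
Homeowner's insurance — $1,014.96/yr
Flood insurance — $2,582.76/yr
Total annual escrow = $8,484.96
Per month = $8,484.96 / 12 = $707.08
Cushion = 1 × $707.08 = $707.08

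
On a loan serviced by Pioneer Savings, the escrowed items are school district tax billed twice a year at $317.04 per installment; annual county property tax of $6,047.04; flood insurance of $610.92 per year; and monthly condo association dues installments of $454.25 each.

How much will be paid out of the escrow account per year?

School district tax — $317.04 × 2 = $634.08
County property tax — $6,047.04
Flood insurance — $610.92
Condo association dues — $454.25 × 12 = $5,451.00
Annual escrow total = $634.08 + $6,047.04 + $610.92 + $5,451.00 = $12,743.04

$12,743.04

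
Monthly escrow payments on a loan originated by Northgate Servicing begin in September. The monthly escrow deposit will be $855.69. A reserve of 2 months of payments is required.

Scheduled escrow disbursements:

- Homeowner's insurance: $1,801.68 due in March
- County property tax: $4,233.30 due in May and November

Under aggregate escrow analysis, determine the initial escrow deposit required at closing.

$4,278.45

Cushion = 2 × $855.69 = $1,711.38
Trial balance (start $0, +$855.69 each month, − disbursements):
  Sep: +$855.69 → $855.69
  Oct: +$855.69 → $1,711.38
  Nov: +$855.69 − $4,233.30 → -$1,666.23
  Dec: +$855.69 → -$810.54
  Jan: +$855.69 → $45.15
  Feb: +$855.69 → $900.84
  Mar: +$855.69 − $1,801.68 → -$45.15
  Apr: +$855.69 → $810.54
  May: +$855.69 − $4,233.30 → -$2,567.07
  Jun: +$855.69 → -$1,711.38
  Jul: +$855.69 → -$855.69
  Aug: +$855.69 → $0.00
Lowest trial balance = -$2,567.07 (May)
Initial deposit = cushion − low point = $1,711.38 − (-$2,567.07) = $4,278.45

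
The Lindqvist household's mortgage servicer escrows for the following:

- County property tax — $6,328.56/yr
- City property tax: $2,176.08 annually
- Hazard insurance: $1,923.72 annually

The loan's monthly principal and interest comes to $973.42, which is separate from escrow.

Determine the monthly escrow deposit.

$869.03

County property tax: $6,328.56 annually
City property tax: $2,176.08 annually
Hazard insurance: $1,923.72 annually
Total annual escrow = $10,428.36
Monthly escrow = $10,428.36 / 12 = $869.03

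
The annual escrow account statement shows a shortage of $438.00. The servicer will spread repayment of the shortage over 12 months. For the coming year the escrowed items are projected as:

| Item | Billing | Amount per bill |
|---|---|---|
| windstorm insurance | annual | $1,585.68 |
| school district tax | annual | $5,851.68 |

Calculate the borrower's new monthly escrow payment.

$656.28

Windstorm insurance: $1,585.68 annually
School district tax: $5,851.68 annually
Annual escrow total = $7,437.36
Per month = $7,437.36 / 12 = $619.78
Shortage per month = $438.00 ÷ 12 = $36.50
New monthly escrow = $619.78 + $36.50 = $656.28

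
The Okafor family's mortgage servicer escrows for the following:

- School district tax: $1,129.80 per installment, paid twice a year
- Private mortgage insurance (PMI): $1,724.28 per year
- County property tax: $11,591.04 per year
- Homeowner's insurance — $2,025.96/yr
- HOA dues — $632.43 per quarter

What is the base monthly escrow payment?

$1,677.55

School district tax: $1,129.80 × 2 = $2,259.60
Private mortgage insurance (PMI): $1,724.28
County property tax: $11,591.04
Homeowner's insurance: $2,025.96
HOA dues: $632.43 × 4 = $2,529.72
Yearly total = $20,130.60
Per month = $20,130.60 ÷ 12 = $1,677.55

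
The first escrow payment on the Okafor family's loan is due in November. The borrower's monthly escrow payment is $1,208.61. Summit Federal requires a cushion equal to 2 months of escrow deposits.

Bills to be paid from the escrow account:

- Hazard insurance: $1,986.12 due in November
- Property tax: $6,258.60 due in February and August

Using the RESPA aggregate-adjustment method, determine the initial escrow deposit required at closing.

Cushion = 2 × $1,208.61 = $2,417.22
Trial balance (start $0, +$1,208.61 each month, − disbursements):
  Nov: +$1,208.61 − $1,986.12 → -$777.51
  Dec: +$1,208.61 → $431.10
  Jan: +$1,208.61 → $1,639.71
  Feb: +$1,208.61 − $6,258.60 → -$3,410.28
  Mar: +$1,208.61 → -$2,201.67
  Apr: +$1,208.61 → -$993.06
  May: +$1,208.61 → $215.55
  Jun: +$1,208.61 → $1,424.16
  Jul: +$1,208.61 → $2,632.77
  Aug: +$1,208.61 − $6,258.60 → -$2,417.22
  Sep: +$1,208.61 → -$1,208.61
  Oct: +$1,208.61 → $0.00
Lowest trial balance = -$3,410.28 (Feb)
Initial deposit = cushion − low point = $2,417.22 − (-$3,410.28) = $5,827.50

$5,827.50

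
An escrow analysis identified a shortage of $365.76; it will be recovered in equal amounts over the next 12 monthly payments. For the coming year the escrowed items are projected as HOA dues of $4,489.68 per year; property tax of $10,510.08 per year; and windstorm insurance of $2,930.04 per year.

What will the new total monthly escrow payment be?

$1,524.63

HOA dues: $4,489.68
Property tax: $10,510.08
Windstorm insurance: $2,930.04
Combined annual = $4,489.68 + $10,510.08 + $2,930.04 = $17,929.80
Base monthly escrow = $17,929.80 ÷ 12 = $1,494.15
Shortage per month = $365.76 ÷ 12 = $30.48
Adjusted monthly = $1,494.15 + $30.48 = $1,524.63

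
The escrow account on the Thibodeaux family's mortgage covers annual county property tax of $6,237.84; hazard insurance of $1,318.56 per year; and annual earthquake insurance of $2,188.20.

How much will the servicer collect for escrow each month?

$812.05

County property tax — $6,237.84
Hazard insurance — $1,318.56
Earthquake insurance — $2,188.20
Total annual escrow = $6,237.84 + $1,318.56 + $2,188.20 = $9,744.60
Monthly escrow = $9,744.60 / 12 = $812.05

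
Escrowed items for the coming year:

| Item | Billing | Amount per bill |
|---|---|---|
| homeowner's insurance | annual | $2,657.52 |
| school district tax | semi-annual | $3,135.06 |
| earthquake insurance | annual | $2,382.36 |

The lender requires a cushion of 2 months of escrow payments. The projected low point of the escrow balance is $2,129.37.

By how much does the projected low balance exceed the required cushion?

$244.37

Homeowner's insurance = $2,657.52/yr
School district tax = $3,135.06 × 2 = $6,270.12/yr
Earthquake insurance = $2,382.36/yr
Annual escrow total = $11,310.00
Per month = $11,310.00 ÷ 12 = $942.50
Required cushion = 2 × $942.50 = $1,885.00
Excess over cushion: $2,129.37 − $1,885.00 = $244.37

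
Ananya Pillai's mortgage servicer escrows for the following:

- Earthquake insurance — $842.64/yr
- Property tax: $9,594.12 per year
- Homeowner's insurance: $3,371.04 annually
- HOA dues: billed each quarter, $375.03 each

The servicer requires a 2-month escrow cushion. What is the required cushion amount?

Earthquake insurance: $842.64/yr
Property tax: $9,594.12/yr
Homeowner's insurance: $3,371.04/yr
HOA dues: $375.03 × 4 = $1,500.12/yr
Combined annual = $842.64 + $9,594.12 + $3,371.04 + $1,500.12 = $15,307.92
Base monthly escrow = $15,307.92 / 12 = $1,275.66
Required cushion = 2 × $1,275.66 = $2,551.32

$2,551.32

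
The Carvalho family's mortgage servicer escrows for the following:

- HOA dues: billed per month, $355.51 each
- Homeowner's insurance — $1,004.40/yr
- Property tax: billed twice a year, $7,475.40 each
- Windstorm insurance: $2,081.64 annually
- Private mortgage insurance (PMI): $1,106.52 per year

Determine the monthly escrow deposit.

$1,950.79

HOA dues = $355.51 × 12 = $4,266.12
Homeowner's insurance = $1,004.40
Property tax = $7,475.40 × 2 = $14,950.80
Windstorm insurance = $2,081.64
Private mortgage insurance (PMI) = $1,106.52
Combined annual = $23,409.48
Per month = $23,409.48 ÷ 12 = $1,950.79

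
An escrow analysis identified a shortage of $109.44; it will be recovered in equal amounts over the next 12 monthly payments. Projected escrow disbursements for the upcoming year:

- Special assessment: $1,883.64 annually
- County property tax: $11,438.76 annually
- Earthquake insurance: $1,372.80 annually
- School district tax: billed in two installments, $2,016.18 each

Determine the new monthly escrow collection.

$1,569.75

Special assessment: $1,883.64/yr
County property tax: $11,438.76/yr
Earthquake insurance: $1,372.80/yr
School district tax: $2,016.18 × 2 = $4,032.36/yr
Annual escrow total = $1,883.64 + $11,438.76 + $1,372.80 + $4,032.36 = $18,727.56
Base monthly escrow = $18,727.56 ÷ 12 = $1,560.63
Shortage per month = $109.44 ÷ 12 = $9.12
Adjusted monthly = $1,560.63 + $9.12 = $1,569.75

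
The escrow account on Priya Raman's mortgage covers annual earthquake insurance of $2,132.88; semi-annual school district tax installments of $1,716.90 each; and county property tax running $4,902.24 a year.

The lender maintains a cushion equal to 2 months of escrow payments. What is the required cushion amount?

$1,744.82

Earthquake insurance: $2,132.88 annually
School district tax: $1,716.90 × 2 = $3,433.80 annually
County property tax: $4,902.24 annually
Total annual escrow = $2,132.88 + $3,433.80 + $4,902.24 = $10,468.92
Per month = $10,468.92 ÷ 12 = $872.41
Cushion = 2 × $872.41 = $1,744.82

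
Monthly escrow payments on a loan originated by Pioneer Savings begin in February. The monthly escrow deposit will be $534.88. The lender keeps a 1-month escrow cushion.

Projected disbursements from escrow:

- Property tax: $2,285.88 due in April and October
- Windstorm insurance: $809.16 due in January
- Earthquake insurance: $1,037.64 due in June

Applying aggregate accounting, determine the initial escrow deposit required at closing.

Cushion = 1 × $534.88 = $534.88
Trial balance (start $0, +$534.88 each month, − disbursements):
  Feb: +$534.88 → $534.88
  Mar: +$534.88 → $1,069.76
  Apr: +$534.88 − $2,285.88 → -$681.24
  May: +$534.88 → -$146.36
  Jun: +$534.88 − $1,037.64 → -$649.12
  Jul: +$534.88 → -$114.24
  Aug: +$534.88 → $420.64
  Sep: +$534.88 → $955.52
  Oct: +$534.88 − $2,285.88 → -$795.48
  Nov: +$534.88 → -$260.60
  Dec: +$534.88 → $274.28
  Jan: +$534.88 − $809.16 → $0.00
Lowest trial balance = -$795.48 (Oct)
Initial deposit = cushion − low point = $534.88 − (-$795.48) = $1,330.36

$1,330.36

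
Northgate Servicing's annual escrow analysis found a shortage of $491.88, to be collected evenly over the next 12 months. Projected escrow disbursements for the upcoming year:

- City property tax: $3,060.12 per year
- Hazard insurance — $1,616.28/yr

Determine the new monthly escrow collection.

$430.69

City property tax: $3,060.12/yr
Hazard insurance: $1,616.28/yr
Annual escrow total = $3,060.12 + $1,616.28 = $4,676.40
Base monthly escrow = $4,676.40 / 12 = $389.70
Shortage spread = $491.88 / 12 = $40.99/mo
New monthly escrow = $389.70 + $40.99 = $430.69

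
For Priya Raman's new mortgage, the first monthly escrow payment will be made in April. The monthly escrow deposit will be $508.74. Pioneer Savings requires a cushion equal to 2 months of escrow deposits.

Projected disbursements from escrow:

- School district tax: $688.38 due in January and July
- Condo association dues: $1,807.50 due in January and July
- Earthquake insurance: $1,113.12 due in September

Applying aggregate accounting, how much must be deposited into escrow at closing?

Cushion = 2 × $508.74 = $1,017.48
Trial balance (start $0, +$508.74 each month, − disbursements):
  Apr: +$508.74 → $508.74
  May: +$508.74 → $1,017.48
  Jun: +$508.74 → $1,526.22
  Jul: +$508.74 − $2,495.88 → -$460.92
  Aug: +$508.74 → $47.82
  Sep: +$508.74 − $1,113.12 → -$556.56
  Oct: +$508.74 → -$47.82
  Nov: +$508.74 → $460.92
  Dec: +$508.74 → $969.66
  Jan: +$508.74 − $2,495.88 → -$1,017.48
  Feb: +$508.74 → -$508.74
  Mar: +$508.74 → $0.00
Lowest trial balance = -$1,017.48 (Jan)
Initial deposit = cushion − low point = $1,017.48 − (-$1,017.48) = $2,034.96

$2,034.96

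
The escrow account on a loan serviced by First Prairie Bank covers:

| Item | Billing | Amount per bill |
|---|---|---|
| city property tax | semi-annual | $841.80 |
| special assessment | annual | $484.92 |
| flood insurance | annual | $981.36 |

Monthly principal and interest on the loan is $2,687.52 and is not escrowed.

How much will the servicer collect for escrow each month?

City property tax: $841.80 × 2 = $1,683.60 annually
Special assessment: $484.92 annually
Flood insurance: $981.36 annually
Combined annual = $3,149.88
Base monthly escrow = $3,149.88 / 12 = $262.49

$262.49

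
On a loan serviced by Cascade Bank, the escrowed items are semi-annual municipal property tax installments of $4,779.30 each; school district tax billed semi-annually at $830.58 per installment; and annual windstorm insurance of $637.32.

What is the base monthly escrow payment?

$988.09

Municipal property tax: $4,779.30 × 2 = $9,558.60 per year
School district tax: $830.58 × 2 = $1,661.16 per year
Windstorm insurance: $637.32 per year
Yearly total = $11,857.08
Monthly escrow = $11,857.08 / 12 = $988.09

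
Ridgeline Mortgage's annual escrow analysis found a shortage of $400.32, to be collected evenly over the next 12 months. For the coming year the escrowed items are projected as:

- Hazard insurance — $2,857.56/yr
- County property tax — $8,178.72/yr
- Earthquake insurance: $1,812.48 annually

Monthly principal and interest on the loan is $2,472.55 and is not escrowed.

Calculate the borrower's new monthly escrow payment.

Hazard insurance = $2,857.56
County property tax = $8,178.72
Earthquake insurance = $1,812.48
Annual escrow total = $12,848.76
Per month = $12,848.76 ÷ 12 = $1,070.73
Shortage per month = $400.32 ÷ 12 = $33.36
Adjusted monthly = $1,070.73 + $33.36 = $1,104.09

$1,104.09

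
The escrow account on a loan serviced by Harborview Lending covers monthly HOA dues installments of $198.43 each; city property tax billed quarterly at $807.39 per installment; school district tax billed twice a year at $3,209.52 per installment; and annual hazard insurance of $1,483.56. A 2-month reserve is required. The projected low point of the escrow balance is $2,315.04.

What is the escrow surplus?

$62.82

HOA dues: $198.43 × 12 = $2,381.16 per year
City property tax: $807.39 × 4 = $3,229.56 per year
School district tax: $3,209.52 × 2 = $6,419.04 per year
Hazard insurance: $1,483.56 per year
Yearly total = $2,381.16 + $3,229.56 + $6,419.04 + $1,483.56 = $13,513.32
Monthly = $13,513.32 / 12 = $1,126.11
Required reserve = 2 × $1,126.11 = $2,252.22
Surplus = $2,315.04 − $2,252.22 = $62.82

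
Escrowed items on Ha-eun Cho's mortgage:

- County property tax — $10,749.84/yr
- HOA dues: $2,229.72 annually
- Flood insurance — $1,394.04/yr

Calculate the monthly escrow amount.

$1,197.80

County property tax = $10,749.84 annually
HOA dues = $2,229.72 annually
Flood insurance = $1,394.04 annually
Combined annual = $10,749.84 + $2,229.72 + $1,394.04 = $14,373.60
Base monthly escrow = $14,373.60 / 12 = $1,197.80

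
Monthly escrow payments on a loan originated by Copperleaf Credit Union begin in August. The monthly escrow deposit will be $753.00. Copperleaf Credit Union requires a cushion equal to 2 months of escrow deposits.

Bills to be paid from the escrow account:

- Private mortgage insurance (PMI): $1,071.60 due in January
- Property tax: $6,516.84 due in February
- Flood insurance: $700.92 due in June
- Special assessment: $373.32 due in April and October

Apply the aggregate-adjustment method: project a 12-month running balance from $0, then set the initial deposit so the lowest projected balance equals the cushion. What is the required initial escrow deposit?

$4,196.76

Cushion = 2 × $753.00 = $1,506.00
Trial balance (start $0, +$753.00 each month, − disbursements):
  Aug: +$753.00 → $753.00
  Sep: +$753.00 → $1,506.00
  Oct: +$753.00 − $373.32 → $1,885.68
  Nov: +$753.00 → $2,638.68
  Dec: +$753.00 → $3,391.68
  Jan: +$753.00 − $1,071.60 → $3,073.08
  Feb: +$753.00 − $6,516.84 → -$2,690.76
  Mar: +$753.00 → -$1,937.76
  Apr: +$753.00 − $373.32 → -$1,558.08
  May: +$753.00 → -$805.08
  Jun: +$753.00 − $700.92 → -$753.00
  Jul: +$753.00 → $0.00
Lowest trial balance = -$2,690.76 (Feb)
Initial deposit = cushion − low point = $1,506.00 − (-$2,690.76) = $4,196.76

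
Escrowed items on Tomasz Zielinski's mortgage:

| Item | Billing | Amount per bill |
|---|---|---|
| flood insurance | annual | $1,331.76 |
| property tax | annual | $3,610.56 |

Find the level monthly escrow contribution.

Flood insurance: $1,331.76
Property tax: $3,610.56
Total annual escrow = $4,942.32
Monthly = $4,942.32 / 12 = $411.86

$411.86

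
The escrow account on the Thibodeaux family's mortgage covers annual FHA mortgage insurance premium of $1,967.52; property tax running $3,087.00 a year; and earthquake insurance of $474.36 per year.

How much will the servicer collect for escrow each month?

FHA mortgage insurance premium = $1,967.52
Property tax = $3,087.00
Earthquake insurance = $474.36
Total per year = $1,967.52 + $3,087.00 + $474.36 = $5,528.88
Monthly = $5,528.88 / 12 = $460.74

$460.74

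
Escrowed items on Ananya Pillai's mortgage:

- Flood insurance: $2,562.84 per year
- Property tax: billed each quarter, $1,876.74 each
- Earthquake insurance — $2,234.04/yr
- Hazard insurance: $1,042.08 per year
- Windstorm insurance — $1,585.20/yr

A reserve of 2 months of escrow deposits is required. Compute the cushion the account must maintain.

$2,488.52

Flood insurance = $2,562.84 annually
Property tax = $1,876.74 × 4 = $7,506.96 annually
Earthquake insurance = $2,234.04 annually
Hazard insurance = $1,042.08 annually
Windstorm insurance = $1,585.20 annually
Combined annual = $2,562.84 + $7,506.96 + $2,234.04 + $1,042.08 + $1,585.20 = $14,931.12
Per month = $14,931.12 ÷ 12 = $1,244.26
Required cushion = 2 × $1,244.26 = $2,488.52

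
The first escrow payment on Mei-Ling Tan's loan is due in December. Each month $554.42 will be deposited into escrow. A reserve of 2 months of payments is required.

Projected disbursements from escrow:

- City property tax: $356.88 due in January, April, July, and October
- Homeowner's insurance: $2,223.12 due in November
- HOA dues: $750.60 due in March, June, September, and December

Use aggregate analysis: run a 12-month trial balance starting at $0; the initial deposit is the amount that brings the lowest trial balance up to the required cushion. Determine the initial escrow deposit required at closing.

Cushion = 2 × $554.42 = $1,108.84
Trial balance (start $0, +$554.42 each month, − disbursements):
  Dec: +$554.42 − $750.60 → -$196.18
  Jan: +$554.42 − $356.88 → $1.36
  Feb: +$554.42 → $555.78
  Mar: +$554.42 − $750.60 → $359.60
  Apr: +$554.42 − $356.88 → $557.14
  May: +$554.42 → $1,111.56
  Jun: +$554.42 − $750.60 → $915.38
  Jul: +$554.42 − $356.88 → $1,112.92
  Aug: +$554.42 → $1,667.34
  Sep: +$554.42 − $750.60 → $1,471.16
  Oct: +$554.42 − $356.88 → $1,668.70
  Nov: +$554.42 − $2,223.12 → $0.00
Lowest trial balance = -$196.18 (Dec)
Initial deposit = cushion − low point = $1,108.84 − (-$196.18) = $1,305.02

$1,305.02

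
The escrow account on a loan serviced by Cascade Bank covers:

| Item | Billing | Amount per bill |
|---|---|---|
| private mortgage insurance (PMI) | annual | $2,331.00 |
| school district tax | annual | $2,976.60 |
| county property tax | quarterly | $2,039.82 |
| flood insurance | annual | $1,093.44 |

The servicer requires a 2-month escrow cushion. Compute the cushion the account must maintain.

$2,426.72

Private mortgage insurance (PMI) = $2,331.00
School district tax = $2,976.60
County property tax = $2,039.82 × 4 = $8,159.28
Flood insurance = $1,093.44
Total per year = $2,331.00 + $2,976.60 + $8,159.28 + $1,093.44 = $14,560.32
Base monthly escrow = $14,560.32 / 12 = $1,213.36
Reserve = 2 × $1,213.36 = $2,426.72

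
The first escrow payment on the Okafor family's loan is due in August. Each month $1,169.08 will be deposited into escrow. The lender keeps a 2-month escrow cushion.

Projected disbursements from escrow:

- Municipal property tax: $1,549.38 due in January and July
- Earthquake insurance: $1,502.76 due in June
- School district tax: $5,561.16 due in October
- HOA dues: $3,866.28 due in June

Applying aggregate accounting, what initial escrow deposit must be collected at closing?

Cushion = 2 × $1,169.08 = $2,338.16
Trial balance (start $0, +$1,169.08 each month, − disbursements):
  Aug: +$1,169.08 → $1,169.08
  Sep: +$1,169.08 → $2,338.16
  Oct: +$1,169.08 − $5,561.16 → -$2,053.92
  Nov: +$1,169.08 → -$884.84
  Dec: +$1,169.08 → $284.24
  Jan: +$1,169.08 − $1,549.38 → -$96.06
  Feb: +$1,169.08 → $1,073.02
  Mar: +$1,169.08 → $2,242.10
  Apr: +$1,169.08 → $3,411.18
  May: +$1,169.08 → $4,580.26
  Jun: +$1,169.08 − $5,369.04 → $380.30
  Jul: +$1,169.08 − $1,549.38 → $0.00
Lowest trial balance = -$2,053.92 (Oct)
Initial deposit = cushion − low point = $2,338.16 − (-$2,053.92) = $4,392.08

$4,392.08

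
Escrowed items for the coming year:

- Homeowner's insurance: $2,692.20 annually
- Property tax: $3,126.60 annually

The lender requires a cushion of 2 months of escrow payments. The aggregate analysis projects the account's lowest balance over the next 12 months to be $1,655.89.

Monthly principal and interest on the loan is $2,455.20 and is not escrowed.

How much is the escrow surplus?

$686.09

Homeowner's insurance: $2,692.20
Property tax: $3,126.60
Yearly total = $5,818.80
Monthly escrow = $5,818.80 / 12 = $484.90
Cushion = 2 × $484.90 = $969.80
Excess over cushion: $1,655.89 − $969.80 = $686.09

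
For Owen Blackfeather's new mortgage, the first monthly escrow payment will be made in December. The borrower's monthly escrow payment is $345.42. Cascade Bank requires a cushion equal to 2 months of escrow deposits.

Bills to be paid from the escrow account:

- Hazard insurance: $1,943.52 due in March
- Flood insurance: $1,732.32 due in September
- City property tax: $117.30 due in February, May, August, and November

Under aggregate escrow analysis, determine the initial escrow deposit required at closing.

$1,369.98

Cushion = 2 × $345.42 = $690.84
Trial balance (start $0, +$345.42 each month, − disbursements):
  Dec: +$345.42 → $345.42
  Jan: +$345.42 → $690.84
  Feb: +$345.42 − $117.30 → $918.96
  Mar: +$345.42 − $1,943.52 → -$679.14
  Apr: +$345.42 → -$333.72
  May: +$345.42 − $117.30 → -$105.60
  Jun: +$345.42 → $239.82
  Jul: +$345.42 → $585.24
  Aug: +$345.42 − $117.30 → $813.36
  Sep: +$345.42 − $1,732.32 → -$573.54
  Oct: +$345.42 → -$228.12
  Nov: +$345.42 − $117.30 → $0.00
Lowest trial balance = -$679.14 (Mar)
Initial deposit = cushion − low point = $690.84 − (-$679.14) = $1,369.98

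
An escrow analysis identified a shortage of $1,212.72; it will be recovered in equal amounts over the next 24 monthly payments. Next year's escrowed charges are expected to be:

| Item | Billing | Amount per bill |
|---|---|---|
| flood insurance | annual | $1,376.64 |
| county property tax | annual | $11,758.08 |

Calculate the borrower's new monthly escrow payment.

Flood insurance: $1,376.64
County property tax: $11,758.08
Total annual escrow = $1,376.64 + $11,758.08 = $13,134.72
Monthly = $13,134.72 / 12 = $1,094.56
Monthly shortage recovery: $1,212.72 ÷ 24 = $50.53
Adjusted monthly = $1,094.56 + $50.53 = $1,145.09

$1,145.09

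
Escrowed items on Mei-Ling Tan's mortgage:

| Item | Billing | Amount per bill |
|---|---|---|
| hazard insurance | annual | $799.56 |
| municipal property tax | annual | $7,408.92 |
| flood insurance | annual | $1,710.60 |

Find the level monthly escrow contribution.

Hazard insurance — $799.56/yr
Municipal property tax — $7,408.92/yr
Flood insurance — $1,710.60/yr
Annual escrow total = $799.56 + $7,408.92 + $1,710.60 = $9,919.08
Base monthly escrow = $9,919.08 ÷ 12 = $826.59

$826.59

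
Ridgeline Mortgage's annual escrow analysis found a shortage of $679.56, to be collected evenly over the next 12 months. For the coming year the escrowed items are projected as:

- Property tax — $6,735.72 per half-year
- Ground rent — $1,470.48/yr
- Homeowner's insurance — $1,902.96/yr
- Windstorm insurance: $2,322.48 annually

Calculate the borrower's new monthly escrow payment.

$1,653.91

Property tax: $6,735.72 × 2 = $13,471.44 annually
Ground rent: $1,470.48 annually
Homeowner's insurance: $1,902.96 annually
Windstorm insurance: $2,322.48 annually
Yearly total = $19,167.36
Base monthly escrow = $19,167.36 ÷ 12 = $1,597.28
Shortage per month = $679.56 / 12 = $56.63
New monthly escrow = $1,597.28 + $56.63 = $1,653.91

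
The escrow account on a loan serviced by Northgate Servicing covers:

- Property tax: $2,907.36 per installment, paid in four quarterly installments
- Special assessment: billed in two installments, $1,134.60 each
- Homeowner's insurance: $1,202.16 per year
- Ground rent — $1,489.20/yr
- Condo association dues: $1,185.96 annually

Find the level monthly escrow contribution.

Property tax — $2,907.36 × 4 = $11,629.44
Special assessment — $1,134.60 × 2 = $2,269.20
Homeowner's insurance — $1,202.16
Ground rent — $1,489.20
Condo association dues — $1,185.96
Total annual escrow = $11,629.44 + $2,269.20 + $1,202.16 + $1,489.20 + $1,185.96 = $17,775.96
Monthly = $17,775.96 ÷ 12 = $1,481.33

$1,481.33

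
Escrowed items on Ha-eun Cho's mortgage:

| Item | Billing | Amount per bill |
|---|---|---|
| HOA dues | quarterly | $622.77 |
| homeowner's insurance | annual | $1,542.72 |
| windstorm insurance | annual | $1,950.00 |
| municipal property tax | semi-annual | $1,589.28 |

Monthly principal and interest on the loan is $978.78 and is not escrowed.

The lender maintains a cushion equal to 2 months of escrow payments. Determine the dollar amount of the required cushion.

HOA dues: $622.77 × 4 = $2,491.08/yr
Homeowner's insurance: $1,542.72/yr
Windstorm insurance: $1,950.00/yr
Municipal property tax: $1,589.28 × 2 = $3,178.56/yr
Total annual escrow = $2,491.08 + $1,542.72 + $1,950.00 + $3,178.56 = $9,162.36
Monthly = $9,162.36 / 12 = $763.53
Reserve = 2 × $763.53 = $1,527.06

$1,527.06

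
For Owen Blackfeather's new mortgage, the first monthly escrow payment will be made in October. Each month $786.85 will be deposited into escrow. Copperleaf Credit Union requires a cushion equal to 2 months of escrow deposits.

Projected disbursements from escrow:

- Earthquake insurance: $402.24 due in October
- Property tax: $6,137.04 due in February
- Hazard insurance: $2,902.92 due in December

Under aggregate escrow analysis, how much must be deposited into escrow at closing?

Cushion = 2 × $786.85 = $1,573.70
Trial balance (start $0, +$786.85 each month, − disbursements):
  Oct: +$786.85 − $402.24 → $384.61
  Nov: +$786.85 → $1,171.46
  Dec: +$786.85 − $2,902.92 → -$944.61
  Jan: +$786.85 → -$157.76
  Feb: +$786.85 − $6,137.04 → -$5,507.95
  Mar: +$786.85 → -$4,721.10
  Apr: +$786.85 → -$3,934.25
  May: +$786.85 → -$3,147.40
  Jun: +$786.85 → -$2,360.55
  Jul: +$786.85 → -$1,573.70
  Aug: +$786.85 → -$786.85
  Sep: +$786.85 → $0.00
Lowest trial balance = -$5,507.95 (Feb)
Initial deposit = cushion − low point = $1,573.70 − (-$5,507.95) = $7,081.65

$7,081.65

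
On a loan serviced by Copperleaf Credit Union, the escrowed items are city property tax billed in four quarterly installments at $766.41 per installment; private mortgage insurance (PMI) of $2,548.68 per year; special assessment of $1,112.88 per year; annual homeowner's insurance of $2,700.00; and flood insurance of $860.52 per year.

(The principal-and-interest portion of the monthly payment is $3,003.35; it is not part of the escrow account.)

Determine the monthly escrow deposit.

$857.31

City property tax = $766.41 × 4 = $3,065.64/yr
Private mortgage insurance (PMI) = $2,548.68/yr
Special assessment = $1,112.88/yr
Homeowner's insurance = $2,700.00/yr
Flood insurance = $860.52/yr
Total annual escrow = $3,065.64 + $2,548.68 + $1,112.88 + $2,700.00 + $860.52 = $10,287.72
Monthly escrow = $10,287.72 / 12 = $857.31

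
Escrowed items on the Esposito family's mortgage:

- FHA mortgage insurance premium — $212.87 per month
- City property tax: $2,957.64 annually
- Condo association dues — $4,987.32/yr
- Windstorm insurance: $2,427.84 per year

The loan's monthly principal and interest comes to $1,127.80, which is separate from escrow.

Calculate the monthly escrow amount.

FHA mortgage insurance premium = $212.87 × 12 = $2,554.44/yr
City property tax = $2,957.64/yr
Condo association dues = $4,987.32/yr
Windstorm insurance = $2,427.84/yr
Total per year = $2,554.44 + $2,957.64 + $4,987.32 + $2,427.84 = $12,927.24
Base monthly escrow = $12,927.24 / 12 = $1,077.27

$1,077.27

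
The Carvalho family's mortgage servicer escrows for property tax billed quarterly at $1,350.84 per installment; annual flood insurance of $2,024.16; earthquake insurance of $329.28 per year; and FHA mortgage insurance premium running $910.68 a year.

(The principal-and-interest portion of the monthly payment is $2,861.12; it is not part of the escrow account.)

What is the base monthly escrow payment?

Property tax: $1,350.84 × 4 = $5,403.36/yr
Flood insurance: $2,024.16/yr
Earthquake insurance: $329.28/yr
FHA mortgage insurance premium: $910.68/yr
Total per year = $5,403.36 + $2,024.16 + $329.28 + $910.68 = $8,667.48
Base monthly escrow = $8,667.48 / 12 = $722.29

$722.29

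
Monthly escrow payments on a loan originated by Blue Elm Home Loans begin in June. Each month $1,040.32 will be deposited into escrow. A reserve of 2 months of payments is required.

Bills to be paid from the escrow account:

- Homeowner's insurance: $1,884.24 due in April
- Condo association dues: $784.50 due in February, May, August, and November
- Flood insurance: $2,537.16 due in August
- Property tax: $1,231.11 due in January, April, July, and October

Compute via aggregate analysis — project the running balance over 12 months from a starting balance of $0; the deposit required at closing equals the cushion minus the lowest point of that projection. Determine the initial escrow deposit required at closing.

Cushion = 2 × $1,040.32 = $2,080.64
Trial balance (start $0, +$1,040.32 each month, − disbursements):
  Jun: +$1,040.32 → $1,040.32
  Jul: +$1,040.32 − $1,231.11 → $849.53
  Aug: +$1,040.32 − $3,321.66 → -$1,431.81
  Sep: +$1,040.32 → -$391.49
  Oct: +$1,040.32 − $1,231.11 → -$582.28
  Nov: +$1,040.32 − $784.50 → -$326.46
  Dec: +$1,040.32 → $713.86
  Jan: +$1,040.32 − $1,231.11 → $523.07
  Feb: +$1,040.32 − $784.50 → $778.89
  Mar: +$1,040.32 → $1,819.21
  Apr: +$1,040.32 − $3,115.35 → -$255.82
  May: +$1,040.32 − $784.50 → $0.00
Lowest trial balance = -$1,431.81 (Aug)
Initial deposit = cushion − low point = $2,080.64 − (-$1,431.81) = $3,512.45

$3,512.45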